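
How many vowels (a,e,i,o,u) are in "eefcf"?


Input: eefcf
Checking each character:
  'e' at position 0: vowel (running total: 1)
  'e' at position 1: vowel (running total: 2)
  'f' at position 2: consonant
  'c' at position 3: consonant
  'f' at position 4: consonant
Total vowels: 2

2


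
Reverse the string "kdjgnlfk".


Input: kdjgnlfk
Reading characters right to left:
  Position 7: 'k'
  Position 6: 'f'
  Position 5: 'l'
  Position 4: 'n'
  Position 3: 'g'
  Position 2: 'j'
  Position 1: 'd'
  Position 0: 'k'
Reversed: kflngjdk

kflngjdk


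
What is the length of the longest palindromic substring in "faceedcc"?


Input: "faceedcc"
Checking substrings for palindromes:
  [3:5] "ee" (len 2) => palindrome
  [6:8] "cc" (len 2) => palindrome
Longest palindromic substring: "ee" with length 2

2


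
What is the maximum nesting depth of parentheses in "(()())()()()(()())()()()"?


Input: "(()())()()()(()())()()()"
Tracking depth:
  Position 0 '(': depth becomes 1
  Position 1 '(': depth becomes 2
  Position 2 ')': depth becomes 1
  Position 3 '(': depth becomes 2
  Position 4 ')': depth becomes 1
  Position 5 ')': depth becomes 0
  Position 6 '(': depth becomes 1
  Position 7 ')': depth becomes 0
  Position 8 '(': depth becomes 1
  Position 9 ')': depth becomes 0
  Position 10 '(': depth becomes 1
  Position 11 ')': depth becomes 0
  Position 12 '(': depth becomes 1
  Position 13 '(': depth becomes 2
  Position 14 ')': depth becomes 1
  Position 15 '(': depth becomes 2
  Position 16 ')': depth becomes 1
  Position 17 ')': depth becomes 0
  Position 18 '(': depth becomes 1
  Position 19 ')': depth becomes 0
  Position 20 '(': depth becomes 1
  Position 21 ')': depth becomes 0
  Position 22 '(': depth becomes 1
  Position 23 ')': depth becomes 0
Maximum depth reached: 2

2


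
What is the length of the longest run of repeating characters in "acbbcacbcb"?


Input: "acbbcacbcb"
Scanning for longest run:
  Position 1 ('c'): new char, reset run to 1
  Position 2 ('b'): new char, reset run to 1
  Position 3 ('b'): continues run of 'b', length=2
  Position 4 ('c'): new char, reset run to 1
  Position 5 ('a'): new char, reset run to 1
  Position 6 ('c'): new char, reset run to 1
  Position 7 ('b'): new char, reset run to 1
  Position 8 ('c'): new char, reset run to 1
  Position 9 ('b'): new char, reset run to 1
Longest run: 'b' with length 2

2


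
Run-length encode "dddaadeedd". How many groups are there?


Input: dddaadeedd
Scanning for consecutive runs:
  Group 1: 'd' x 3 (positions 0-2)
  Group 2: 'a' x 2 (positions 3-4)
  Group 3: 'd' x 1 (positions 5-5)
  Group 4: 'e' x 2 (positions 6-7)
  Group 5: 'd' x 2 (positions 8-9)
Total groups: 5

5


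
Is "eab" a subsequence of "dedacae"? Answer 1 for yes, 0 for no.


Check if "eab" is a subsequence of "dedacae"
Greedy scan:
  Position 0 ('d'): no match needed
  Position 1 ('e'): matches sub[0] = 'e'
  Position 2 ('d'): no match needed
  Position 3 ('a'): matches sub[1] = 'a'
  Position 4 ('c'): no match needed
  Position 5 ('a'): no match needed
  Position 6 ('e'): no match needed
Only matched 2/3 characters => not a subsequence

0


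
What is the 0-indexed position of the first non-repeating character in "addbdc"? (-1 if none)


Input: addbdc
Character frequencies:
  'a': 1
  'b': 1
  'c': 1
  'd': 3
Scanning left to right for freq == 1:
  Position 0 ('a'): unique! => answer = 0

0


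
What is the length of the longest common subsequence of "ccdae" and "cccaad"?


LCS of "ccdae" and "cccaad"
DP table:
           c    c    c    a    a    d
      0    0    0    0    0    0    0
  c   0    1    1    1    1    1    1
  c   0    1    2    2    2    2    2
  d   0    1    2    2    2    2    3
  a   0    1    2    2    3    3    3
  e   0    1    2    2    3    3    3
LCS length = dp[5][6] = 3

3


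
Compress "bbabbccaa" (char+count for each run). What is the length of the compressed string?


Input: bbabbccaa
Runs:
  'b' x 2 => "b2"
  'a' x 1 => "a1"
  'b' x 2 => "b2"
  'c' x 2 => "c2"
  'a' x 2 => "a2"
Compressed: "b2a1b2c2a2"
Compressed length: 10

10


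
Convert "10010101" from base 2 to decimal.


Input: "10010101" in base 2
Positional expansion:
  Digit '1' (value 1) x 2^7 = 128
  Digit '0' (value 0) x 2^6 = 0
  Digit '0' (value 0) x 2^5 = 0
  Digit '1' (value 1) x 2^4 = 16
  Digit '0' (value 0) x 2^3 = 0
  Digit '1' (value 1) x 2^2 = 4
  Digit '0' (value 0) x 2^1 = 0
  Digit '1' (value 1) x 2^0 = 1
Sum = 149

149


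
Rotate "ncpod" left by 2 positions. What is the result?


Input: "ncpod", rotate left by 2
First 2 characters: "nc"
Remaining characters: "pod"
Concatenate remaining + first: "pod" + "nc" = "podnc"

podnc


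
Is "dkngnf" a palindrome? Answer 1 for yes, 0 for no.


Input: dkngnf
Reversed: fngnkd
  Compare pos 0 ('d') with pos 5 ('f'): MISMATCH
  Compare pos 1 ('k') with pos 4 ('n'): MISMATCH
  Compare pos 2 ('n') with pos 3 ('g'): MISMATCH
Result: not a palindrome

0


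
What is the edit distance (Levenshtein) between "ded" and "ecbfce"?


Computing edit distance: "ded" -> "ecbfce"
DP table:
           e    c    b    f    c    e
      0    1    2    3    4    5    6
  d   1    1    2    3    4    5    6
  e   2    1    2    3    4    5    5
  d   3    2    2    3    4    5    6
Edit distance = dp[3][6] = 6

6


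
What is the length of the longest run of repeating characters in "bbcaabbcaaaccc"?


Input: "bbcaabbcaaaccc"
Scanning for longest run:
  Position 1 ('b'): continues run of 'b', length=2
  Position 2 ('c'): new char, reset run to 1
  Position 3 ('a'): new char, reset run to 1
  Position 4 ('a'): continues run of 'a', length=2
  Position 5 ('b'): new char, reset run to 1
  Position 6 ('b'): continues run of 'b', length=2
  Position 7 ('c'): new char, reset run to 1
  Position 8 ('a'): new char, reset run to 1
  Position 9 ('a'): continues run of 'a', length=2
  Position 10 ('a'): continues run of 'a', length=3
  Position 11 ('c'): new char, reset run to 1
  Position 12 ('c'): continues run of 'c', length=2
  Position 13 ('c'): continues run of 'c', length=3
Longest run: 'a' with length 3

3


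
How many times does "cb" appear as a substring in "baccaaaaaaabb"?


Searching for "cb" in "baccaaaaaaabb"
Scanning each position:
  Position 0: "ba" => no
  Position 1: "ac" => no
  Position 2: "cc" => no
  Position 3: "ca" => no
  Position 4: "aa" => no
  Position 5: "aa" => no
  Position 6: "aa" => no
  Position 7: "aa" => no
  Position 8: "aa" => no
  Position 9: "aa" => no
  Position 10: "ab" => no
  Position 11: "bb" => no
Total occurrences: 0

0


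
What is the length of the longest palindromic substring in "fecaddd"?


Input: "fecaddd"
Checking substrings for palindromes:
  [4:7] "ddd" (len 3) => palindrome
  [4:6] "dd" (len 2) => palindrome
  [5:7] "dd" (len 2) => palindrome
Longest palindromic substring: "ddd" with length 3

3


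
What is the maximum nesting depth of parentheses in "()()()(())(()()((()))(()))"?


Input: "()()()(())(()()((()))(()))"
Tracking depth:
  Position 0 '(': depth becomes 1
  Position 1 ')': depth becomes 0
  Position 2 '(': depth becomes 1
  Position 3 ')': depth becomes 0
  Position 4 '(': depth becomes 1
  Position 5 ')': depth becomes 0
  Position 6 '(': depth becomes 1
  Position 7 '(': depth becomes 2
  Position 8 ')': depth becomes 1
  Position 9 ')': depth becomes 0
  Position 10 '(': depth becomes 1
  Position 11 '(': depth becomes 2
  Position 12 ')': depth becomes 1
  Position 13 '(': depth becomes 2
  Position 14 ')': depth becomes 1
  Position 15 '(': depth becomes 2
  Position 16 '(': depth becomes 3
  Position 17 '(': depth becomes 4
  Position 18 ')': depth becomes 3
  Position 19 ')': depth becomes 2
  Position 20 ')': depth becomes 1
  Position 21 '(': depth becomes 2
  Position 22 '(': depth becomes 3
  Position 23 ')': depth becomes 2
  Position 24 ')': depth becomes 1
  Position 25 ')': depth becomes 0
Maximum depth reached: 4

4


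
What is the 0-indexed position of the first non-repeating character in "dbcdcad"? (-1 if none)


Input: dbcdcad
Character frequencies:
  'a': 1
  'b': 1
  'c': 2
  'd': 3
Scanning left to right for freq == 1:
  Position 0 ('d'): freq=3, skip
  Position 1 ('b'): unique! => answer = 1

1


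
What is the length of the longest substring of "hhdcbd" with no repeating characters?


Input: "hhdcbd"
Sliding window (track last position of each char):
  Position 0 ('h'): window [0,0] length 1 -- new best
  Position 1 ('h'): repeat (last at 0), move window start to 1
  Position 1 ('h'): window [1,1] length 1
  Position 2 ('d'): window [1,2] length 2 -- new best
  Position 3 ('c'): window [1,3] length 3 -- new best
  Position 4 ('b'): window [1,4] length 4 -- new best
  Position 5 ('d'): repeat (last at 2), move window start to 3
  Position 5 ('d'): window [3,5] length 3
Longest substring with no repeats: "hdcb" with length 4

4


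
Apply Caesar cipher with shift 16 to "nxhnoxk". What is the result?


Caesar cipher: shift "nxhnoxk" by 16
  'n' (pos 13) + 16 = pos 3 = 'd'
  'x' (pos 23) + 16 = pos 13 = 'n'
  'h' (pos 7) + 16 = pos 23 = 'x'
  'n' (pos 13) + 16 = pos 3 = 'd'
  'o' (pos 14) + 16 = pos 4 = 'e'
  'x' (pos 23) + 16 = pos 13 = 'n'
  'k' (pos 10) + 16 = pos 0 = 'a'
Result: dnxdena

dnxdena


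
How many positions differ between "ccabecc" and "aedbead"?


Comparing "ccabecc" and "aedbead" position by position:
  Position 0: 'c' vs 'a' => DIFFER
  Position 1: 'c' vs 'e' => DIFFER
  Position 2: 'a' vs 'd' => DIFFER
  Position 3: 'b' vs 'b' => same
  Position 4: 'e' vs 'e' => same
  Position 5: 'c' vs 'a' => DIFFER
  Position 6: 'c' vs 'd' => DIFFER
Positions that differ: 5

5


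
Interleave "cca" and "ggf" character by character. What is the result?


Interleaving "cca" and "ggf":
  Position 0: 'c' from first, 'g' from second => "cg"
  Position 1: 'c' from first, 'g' from second => "cg"
  Position 2: 'a' from first, 'f' from second => "af"
Result: cgcgaf

cgcgaf


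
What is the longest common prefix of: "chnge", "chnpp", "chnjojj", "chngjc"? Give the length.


Words: chnge, chnpp, chnjojj, chngjc
  Position 0: all 'c' => match
  Position 1: all 'h' => match
  Position 2: all 'n' => match
  Position 3: ('g', 'p', 'j', 'g') => mismatch, stop
LCP = "chn" (length 3)

3


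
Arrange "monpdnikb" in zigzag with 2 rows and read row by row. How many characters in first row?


Zigzag "monpdnikb" into 2 rows:
Placing characters:
  'm' => row 0
  'o' => row 1
  'n' => row 0
  'p' => row 1
  'd' => row 0
  'n' => row 1
  'i' => row 0
  'k' => row 1
  'b' => row 0
Rows:
  Row 0: "mndib"
  Row 1: "opnk"
First row length: 5

5


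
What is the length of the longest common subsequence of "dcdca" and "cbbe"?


LCS of "dcdca" and "cbbe"
DP table:
           c    b    b    e
      0    0    0    0    0
  d   0    0    0    0    0
  c   0    1    1    1    1
  d   0    1    1    1    1
  c   0    1    1    1    1
  a   0    1    1    1    1
LCS length = dp[5][4] = 1

1


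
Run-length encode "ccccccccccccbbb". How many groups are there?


Input: ccccccccccccbbb
Scanning for consecutive runs:
  Group 1: 'c' x 12 (positions 0-11)
  Group 2: 'b' x 3 (positions 12-14)
Total groups: 2

2


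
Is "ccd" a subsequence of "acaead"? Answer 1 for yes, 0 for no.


Check if "ccd" is a subsequence of "acaead"
Greedy scan:
  Position 0 ('a'): no match needed
  Position 1 ('c'): matches sub[0] = 'c'
  Position 2 ('a'): no match needed
  Position 3 ('e'): no match needed
  Position 4 ('a'): no match needed
  Position 5 ('d'): no match needed
Only matched 1/3 characters => not a subsequence

0


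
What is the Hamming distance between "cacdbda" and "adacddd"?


Comparing "cacdbda" and "adacddd" position by position:
  Position 0: 'c' vs 'a' => differ
  Position 1: 'a' vs 'd' => differ
  Position 2: 'c' vs 'a' => differ
  Position 3: 'd' vs 'c' => differ
  Position 4: 'b' vs 'd' => differ
  Position 5: 'd' vs 'd' => same
  Position 6: 'a' vs 'd' => differ
Total differences (Hamming distance): 6

6


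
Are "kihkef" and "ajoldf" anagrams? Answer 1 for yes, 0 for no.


Strings: "kihkef", "ajoldf"
Sorted first:  efhikk
Sorted second: adfjlo
Differ at position 0: 'e' vs 'a' => not anagrams

0


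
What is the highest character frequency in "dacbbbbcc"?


Input: dacbbbbcc
Character counts:
  'a': 1
  'b': 4
  'c': 3
  'd': 1
Maximum frequency: 4

4


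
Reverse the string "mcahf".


Input: mcahf
Reading characters right to left:
  Position 4: 'f'
  Position 3: 'h'
  Position 2: 'a'
  Position 1: 'c'
  Position 0: 'm'
Reversed: fhacm

fhacm


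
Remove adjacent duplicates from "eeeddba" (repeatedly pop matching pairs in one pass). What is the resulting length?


Input: eeeddba
Stack-based adjacent duplicate removal:
  Read 'e': push. Stack: e
  Read 'e': matches stack top 'e' => pop. Stack: (empty)
  Read 'e': push. Stack: e
  Read 'd': push. Stack: ed
  Read 'd': matches stack top 'd' => pop. Stack: e
  Read 'b': push. Stack: eb
  Read 'a': push. Stack: eba
Final stack: "eba" (length 3)

3


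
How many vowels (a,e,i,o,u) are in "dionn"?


Input: dionn
Checking each character:
  'd' at position 0: consonant
  'i' at position 1: vowel (running total: 1)
  'o' at position 2: vowel (running total: 2)
  'n' at position 3: consonant
  'n' at position 4: consonant
Total vowels: 2

2


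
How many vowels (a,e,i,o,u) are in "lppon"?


Input: lppon
Checking each character:
  'l' at position 0: consonant
  'p' at position 1: consonant
  'p' at position 2: consonant
  'o' at position 3: vowel (running total: 1)
  'n' at position 4: consonant
Total vowels: 1

1


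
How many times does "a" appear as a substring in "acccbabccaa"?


Searching for "a" in "acccbabccaa"
Scanning each position:
  Position 0: "a" => MATCH
  Position 1: "c" => no
  Position 2: "c" => no
  Position 3: "c" => no
  Position 4: "b" => no
  Position 5: "a" => MATCH
  Position 6: "b" => no
  Position 7: "c" => no
  Position 8: "c" => no
  Position 9: "a" => MATCH
  Position 10: "a" => MATCH
Total occurrences: 4

4


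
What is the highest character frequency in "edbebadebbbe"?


Input: edbebadebbbe
Character counts:
  'a': 1
  'b': 5
  'd': 2
  'e': 4
Maximum frequency: 5

5


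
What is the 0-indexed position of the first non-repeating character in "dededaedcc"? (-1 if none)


Input: dededaedcc
Character frequencies:
  'a': 1
  'c': 2
  'd': 4
  'e': 3
Scanning left to right for freq == 1:
  Position 0 ('d'): freq=4, skip
  Position 1 ('e'): freq=3, skip
  Position 2 ('d'): freq=4, skip
  Position 3 ('e'): freq=3, skip
  Position 4 ('d'): freq=4, skip
  Position 5 ('a'): unique! => answer = 5

5


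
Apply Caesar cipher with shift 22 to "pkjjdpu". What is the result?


Caesar cipher: shift "pkjjdpu" by 22
  'p' (pos 15) + 22 = pos 11 = 'l'
  'k' (pos 10) + 22 = pos 6 = 'g'
  'j' (pos 9) + 22 = pos 5 = 'f'
  'j' (pos 9) + 22 = pos 5 = 'f'
  'd' (pos 3) + 22 = pos 25 = 'z'
  'p' (pos 15) + 22 = pos 11 = 'l'
  'u' (pos 20) + 22 = pos 16 = 'q'
Result: lgffzlq

lgffzlq


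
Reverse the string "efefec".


Input: efefec
Reading characters right to left:
  Position 5: 'c'
  Position 4: 'e'
  Position 3: 'f'
  Position 2: 'e'
  Position 1: 'f'
  Position 0: 'e'
Reversed: cefefe

cefefe


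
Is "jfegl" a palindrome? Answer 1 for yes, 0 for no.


Input: jfegl
Reversed: lgefj
  Compare pos 0 ('j') with pos 4 ('l'): MISMATCH
  Compare pos 1 ('f') with pos 3 ('g'): MISMATCH
Result: not a palindrome

0


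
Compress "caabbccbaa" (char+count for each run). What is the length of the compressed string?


Input: caabbccbaa
Runs:
  'c' x 1 => "c1"
  'a' x 2 => "a2"
  'b' x 2 => "b2"
  'c' x 2 => "c2"
  'b' x 1 => "b1"
  'a' x 2 => "a2"
Compressed: "c1a2b2c2b1a2"
Compressed length: 12

12


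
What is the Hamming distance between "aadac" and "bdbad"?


Comparing "aadac" and "bdbad" position by position:
  Position 0: 'a' vs 'b' => differ
  Position 1: 'a' vs 'd' => differ
  Position 2: 'd' vs 'b' => differ
  Position 3: 'a' vs 'a' => same
  Position 4: 'c' vs 'd' => differ
Total differences (Hamming distance): 4

4


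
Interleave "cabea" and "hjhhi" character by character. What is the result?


Interleaving "cabea" and "hjhhi":
  Position 0: 'c' from first, 'h' from second => "ch"
  Position 1: 'a' from first, 'j' from second => "aj"
  Position 2: 'b' from first, 'h' from second => "bh"
  Position 3: 'e' from first, 'h' from second => "eh"
  Position 4: 'a' from first, 'i' from second => "ai"
Result: chajbhehai

chajbhehai


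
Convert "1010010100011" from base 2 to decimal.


Input: "1010010100011" in base 2
Positional expansion:
  Digit '1' (value 1) x 2^12 = 4096
  Digit '0' (value 0) x 2^11 = 0
  Digit '1' (value 1) x 2^10 = 1024
  Digit '0' (value 0) x 2^9 = 0
  Digit '0' (value 0) x 2^8 = 0
  Digit '1' (value 1) x 2^7 = 128
  Digit '0' (value 0) x 2^6 = 0
  Digit '1' (value 1) x 2^5 = 32
  Digit '0' (value 0) x 2^4 = 0
  Digit '0' (value 0) x 2^3 = 0
  Digit '0' (value 0) x 2^2 = 0
  Digit '1' (value 1) x 2^1 = 2
  Digit '1' (value 1) x 2^0 = 1
Sum = 5283

5283


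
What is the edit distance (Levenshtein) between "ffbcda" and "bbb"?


Computing edit distance: "ffbcda" -> "bbb"
DP table:
           b    b    b
      0    1    2    3
  f   1    1    2    3
  f   2    2    2    3
  b   3    2    2    2
  c   4    3    3    3
  d   5    4    4    4
  a   6    5    5    5
Edit distance = dp[6][3] = 5

5


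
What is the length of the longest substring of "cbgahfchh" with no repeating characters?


Input: "cbgahfchh"
Sliding window (track last position of each char):
  Position 0 ('c'): window [0,0] length 1 -- new best
  Position 1 ('b'): window [0,1] length 2 -- new best
  Position 2 ('g'): window [0,2] length 3 -- new best
  Position 3 ('a'): window [0,3] length 4 -- new best
  Position 4 ('h'): window [0,4] length 5 -- new best
  Position 5 ('f'): window [0,5] length 6 -- new best
  Position 6 ('c'): repeat (last at 0), move window start to 1
  Position 6 ('c'): window [1,6] length 6
  Position 7 ('h'): repeat (last at 4), move window start to 5
  Position 7 ('h'): window [5,7] length 3
  Position 8 ('h'): repeat (last at 7), move window start to 8
  Position 8 ('h'): window [8,8] length 1
Longest substring with no repeats: "cbgahf" with length 6

6


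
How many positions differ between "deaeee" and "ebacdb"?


Comparing "deaeee" and "ebacdb" position by position:
  Position 0: 'd' vs 'e' => DIFFER
  Position 1: 'e' vs 'b' => DIFFER
  Position 2: 'a' vs 'a' => same
  Position 3: 'e' vs 'c' => DIFFER
  Position 4: 'e' vs 'd' => DIFFER
  Position 5: 'e' vs 'b' => DIFFER
Positions that differ: 5

5


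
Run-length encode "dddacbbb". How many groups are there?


Input: dddacbbb
Scanning for consecutive runs:
  Group 1: 'd' x 3 (positions 0-2)
  Group 2: 'a' x 1 (positions 3-3)
  Group 3: 'c' x 1 (positions 4-4)
  Group 4: 'b' x 3 (positions 5-7)
Total groups: 4

4


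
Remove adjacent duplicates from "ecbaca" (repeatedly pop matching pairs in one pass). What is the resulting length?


Input: ecbaca
Stack-based adjacent duplicate removal:
  Read 'e': push. Stack: e
  Read 'c': push. Stack: ec
  Read 'b': push. Stack: ecb
  Read 'a': push. Stack: ecba
  Read 'c': push. Stack: ecbac
  Read 'a': push. Stack: ecbaca
Final stack: "ecbaca" (length 6)

6


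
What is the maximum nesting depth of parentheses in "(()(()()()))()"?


Input: "(()(()()()))()"
Tracking depth:
  Position 0 '(': depth becomes 1
  Position 1 '(': depth becomes 2
  Position 2 ')': depth becomes 1
  Position 3 '(': depth becomes 2
  Position 4 '(': depth becomes 3
  Position 5 ')': depth becomes 2
  Position 6 '(': depth becomes 3
  Position 7 ')': depth becomes 2
  Position 8 '(': depth becomes 3
  Position 9 ')': depth becomes 2
  Position 10 ')': depth becomes 1
  Position 11 ')': depth becomes 0
  Position 12 '(': depth becomes 1
  Position 13 ')': depth becomes 0
Maximum depth reached: 3

3


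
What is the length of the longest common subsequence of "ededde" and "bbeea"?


LCS of "ededde" and "bbeea"
DP table:
           b    b    e    e    a
      0    0    0    0    0    0
  e   0    0    0    1    1    1
  d   0    0    0    1    1    1
  e   0    0    0    1    2    2
  d   0    0    0    1    2    2
  d   0    0    0    1    2    2
  e   0    0    0    1    2    2
LCS length = dp[6][5] = 2

2


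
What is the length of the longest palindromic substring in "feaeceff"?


Input: "feaeceff"
Checking substrings for palindromes:
  [1:4] "eae" (len 3) => palindrome
  [3:6] "ece" (len 3) => palindrome
  [6:8] "ff" (len 2) => palindrome
Longest palindromic substring: "eae" with length 3

3


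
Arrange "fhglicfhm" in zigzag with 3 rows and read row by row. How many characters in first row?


Zigzag "fhglicfhm" into 3 rows:
Placing characters:
  'f' => row 0
  'h' => row 1
  'g' => row 2
  'l' => row 1
  'i' => row 0
  'c' => row 1
  'f' => row 2
  'h' => row 1
  'm' => row 0
Rows:
  Row 0: "fim"
  Row 1: "hlch"
  Row 2: "gf"
First row length: 3

3


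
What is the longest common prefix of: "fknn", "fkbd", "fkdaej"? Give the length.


Words: fknn, fkbd, fkdaej
  Position 0: all 'f' => match
  Position 1: all 'k' => match
  Position 2: ('n', 'b', 'd') => mismatch, stop
LCP = "fk" (length 2)

2


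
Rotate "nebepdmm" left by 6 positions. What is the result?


Input: "nebepdmm", rotate left by 6
First 6 characters: "nebepd"
Remaining characters: "mm"
Concatenate remaining + first: "mm" + "nebepd" = "mmnebepd"

mmnebepd


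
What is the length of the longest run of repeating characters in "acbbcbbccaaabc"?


Input: "acbbcbbccaaabc"
Scanning for longest run:
  Position 1 ('c'): new char, reset run to 1
  Position 2 ('b'): new char, reset run to 1
  Position 3 ('b'): continues run of 'b', length=2
  Position 4 ('c'): new char, reset run to 1
  Position 5 ('b'): new char, reset run to 1
  Position 6 ('b'): continues run of 'b', length=2
  Position 7 ('c'): new char, reset run to 1
  Position 8 ('c'): continues run of 'c', length=2
  Position 9 ('a'): new char, reset run to 1
  Position 10 ('a'): continues run of 'a', length=2
  Position 11 ('a'): continues run of 'a', length=3
  Position 12 ('b'): new char, reset run to 1
  Position 13 ('c'): new char, reset run to 1
Longest run: 'a' with length 3

3


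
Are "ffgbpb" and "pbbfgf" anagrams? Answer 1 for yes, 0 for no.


Strings: "ffgbpb", "pbbfgf"
Sorted first:  bbffgp
Sorted second: bbffgp
Sorted forms match => anagrams

1


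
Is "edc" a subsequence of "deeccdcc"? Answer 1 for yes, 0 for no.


Check if "edc" is a subsequence of "deeccdcc"
Greedy scan:
  Position 0 ('d'): no match needed
  Position 1 ('e'): matches sub[0] = 'e'
  Position 2 ('e'): no match needed
  Position 3 ('c'): no match needed
  Position 4 ('c'): no match needed
  Position 5 ('d'): matches sub[1] = 'd'
  Position 6 ('c'): matches sub[2] = 'c'
  Position 7 ('c'): no match needed
All 3 characters matched => is a subsequence

1


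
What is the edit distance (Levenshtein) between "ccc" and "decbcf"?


Computing edit distance: "ccc" -> "decbcf"
DP table:
           d    e    c    b    c    f
      0    1    2    3    4    5    6
  c   1    1    2    2    3    4    5
  c   2    2    2    2    3    3    4
  c   3    3    3    2    3    3    4
Edit distance = dp[3][6] = 4

4


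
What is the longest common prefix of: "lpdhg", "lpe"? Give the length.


Words: lpdhg, lpe
  Position 0: all 'l' => match
  Position 1: all 'p' => match
  Position 2: ('d', 'e') => mismatch, stop
LCP = "lp" (length 2)

2


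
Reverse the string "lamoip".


Input: lamoip
Reading characters right to left:
  Position 5: 'p'
  Position 4: 'i'
  Position 3: 'o'
  Position 2: 'm'
  Position 1: 'a'
  Position 0: 'l'
Reversed: piomal

piomal


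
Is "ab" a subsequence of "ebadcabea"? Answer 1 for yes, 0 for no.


Check if "ab" is a subsequence of "ebadcabea"
Greedy scan:
  Position 0 ('e'): no match needed
  Position 1 ('b'): no match needed
  Position 2 ('a'): matches sub[0] = 'a'
  Position 3 ('d'): no match needed
  Position 4 ('c'): no match needed
  Position 5 ('a'): no match needed
  Position 6 ('b'): matches sub[1] = 'b'
  Position 7 ('e'): no match needed
  Position 8 ('a'): no match needed
All 2 characters matched => is a subsequence

1


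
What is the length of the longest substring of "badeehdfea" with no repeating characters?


Input: "badeehdfea"
Sliding window (track last position of each char):
  Position 0 ('b'): window [0,0] length 1 -- new best
  Position 1 ('a'): window [0,1] length 2 -- new best
  Position 2 ('d'): window [0,2] length 3 -- new best
  Position 3 ('e'): window [0,3] length 4 -- new best
  Position 4 ('e'): repeat (last at 3), move window start to 4
  Position 4 ('e'): window [4,4] length 1
  Position 5 ('h'): window [4,5] length 2
  Position 6 ('d'): window [4,6] length 3
  Position 7 ('f'): window [4,7] length 4
  Position 8 ('e'): repeat (last at 4), move window start to 5
  Position 8 ('e'): window [5,8] length 4
  Position 9 ('a'): window [5,9] length 5 -- new best
Longest substring with no repeats: "hdfea" with length 5

5


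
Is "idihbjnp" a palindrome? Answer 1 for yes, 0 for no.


Input: idihbjnp
Reversed: pnjbhidi
  Compare pos 0 ('i') with pos 7 ('p'): MISMATCH
  Compare pos 1 ('d') with pos 6 ('n'): MISMATCH
  Compare pos 2 ('i') with pos 5 ('j'): MISMATCH
  Compare pos 3 ('h') with pos 4 ('b'): MISMATCH
Result: not a palindrome

0


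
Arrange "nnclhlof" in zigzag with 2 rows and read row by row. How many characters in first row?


Zigzag "nnclhlof" into 2 rows:
Placing characters:
  'n' => row 0
  'n' => row 1
  'c' => row 0
  'l' => row 1
  'h' => row 0
  'l' => row 1
  'o' => row 0
  'f' => row 1
Rows:
  Row 0: "ncho"
  Row 1: "nllf"
First row length: 4

4


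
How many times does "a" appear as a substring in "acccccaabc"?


Searching for "a" in "acccccaabc"
Scanning each position:
  Position 0: "a" => MATCH
  Position 1: "c" => no
  Position 2: "c" => no
  Position 3: "c" => no
  Position 4: "c" => no
  Position 5: "c" => no
  Position 6: "a" => MATCH
  Position 7: "a" => MATCH
  Position 8: "b" => no
  Position 9: "c" => no
Total occurrences: 3

3


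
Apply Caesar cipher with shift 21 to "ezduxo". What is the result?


Caesar cipher: shift "ezduxo" by 21
  'e' (pos 4) + 21 = pos 25 = 'z'
  'z' (pos 25) + 21 = pos 20 = 'u'
  'd' (pos 3) + 21 = pos 24 = 'y'
  'u' (pos 20) + 21 = pos 15 = 'p'
  'x' (pos 23) + 21 = pos 18 = 's'
  'o' (pos 14) + 21 = pos 9 = 'j'
Result: zuypsj

zuypsj


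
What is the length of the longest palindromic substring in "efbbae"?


Input: "efbbae"
Checking substrings for palindromes:
  [2:4] "bb" (len 2) => palindrome
Longest palindromic substring: "bb" with length 2

2


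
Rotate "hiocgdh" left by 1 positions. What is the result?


Input: "hiocgdh", rotate left by 1
First 1 characters: "h"
Remaining characters: "iocgdh"
Concatenate remaining + first: "iocgdh" + "h" = "iocgdhh"

iocgdhh


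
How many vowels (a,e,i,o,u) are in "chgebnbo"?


Input: chgebnbo
Checking each character:
  'c' at position 0: consonant
  'h' at position 1: consonant
  'g' at position 2: consonant
  'e' at position 3: vowel (running total: 1)
  'b' at position 4: consonant
  'n' at position 5: consonant
  'b' at position 6: consonant
  'o' at position 7: vowel (running total: 2)
Total vowels: 2

2


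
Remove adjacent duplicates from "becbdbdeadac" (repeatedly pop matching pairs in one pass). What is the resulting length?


Input: becbdbdeadac
Stack-based adjacent duplicate removal:
  Read 'b': push. Stack: b
  Read 'e': push. Stack: be
  Read 'c': push. Stack: bec
  Read 'b': push. Stack: becb
  Read 'd': push. Stack: becbd
  Read 'b': push. Stack: becbdb
  Read 'd': push. Stack: becbdbd
  Read 'e': push. Stack: becbdbde
  Read 'a': push. Stack: becbdbdea
  Read 'd': push. Stack: becbdbdead
  Read 'a': push. Stack: becbdbdeada
  Read 'c': push. Stack: becbdbdeadac
Final stack: "becbdbdeadac" (length 12)

12


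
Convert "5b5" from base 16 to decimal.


Input: "5b5" in base 16
Positional expansion:
  Digit '5' (value 5) x 16^2 = 1280
  Digit 'b' (value 11) x 16^1 = 176
  Digit '5' (value 5) x 16^0 = 5
Sum = 1461

1461


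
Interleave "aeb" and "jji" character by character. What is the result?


Interleaving "aeb" and "jji":
  Position 0: 'a' from first, 'j' from second => "aj"
  Position 1: 'e' from first, 'j' from second => "ej"
  Position 2: 'b' from first, 'i' from second => "bi"
Result: ajejbi

ajejbi


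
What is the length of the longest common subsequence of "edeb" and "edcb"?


LCS of "edeb" and "edcb"
DP table:
           e    d    c    b
      0    0    0    0    0
  e   0    1    1    1    1
  d   0    1    2    2    2
  e   0    1    2    2    2
  b   0    1    2    2    3
LCS length = dp[4][4] = 3

3


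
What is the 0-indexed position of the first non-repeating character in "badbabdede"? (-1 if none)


Input: badbabdede
Character frequencies:
  'a': 2
  'b': 3
  'd': 3
  'e': 2
Scanning left to right for freq == 1:
  Position 0 ('b'): freq=3, skip
  Position 1 ('a'): freq=2, skip
  Position 2 ('d'): freq=3, skip
  Position 3 ('b'): freq=3, skip
  Position 4 ('a'): freq=2, skip
  Position 5 ('b'): freq=3, skip
  Position 6 ('d'): freq=3, skip
  Position 7 ('e'): freq=2, skip
  Position 8 ('d'): freq=3, skip
  Position 9 ('e'): freq=2, skip
  No unique character found => answer = -1

-1


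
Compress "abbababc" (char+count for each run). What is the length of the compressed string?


Input: abbababc
Runs:
  'a' x 1 => "a1"
  'b' x 2 => "b2"
  'a' x 1 => "a1"
  'b' x 1 => "b1"
  'a' x 1 => "a1"
  'b' x 1 => "b1"
  'c' x 1 => "c1"
Compressed: "a1b2a1b1a1b1c1"
Compressed length: 14

14


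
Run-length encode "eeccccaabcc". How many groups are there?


Input: eeccccaabcc
Scanning for consecutive runs:
  Group 1: 'e' x 2 (positions 0-1)
  Group 2: 'c' x 4 (positions 2-5)
  Group 3: 'a' x 2 (positions 6-7)
  Group 4: 'b' x 1 (positions 8-8)
  Group 5: 'c' x 2 (positions 9-10)
Total groups: 5

5


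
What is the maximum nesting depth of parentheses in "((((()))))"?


Input: "((((()))))"
Tracking depth:
  Position 0 '(': depth becomes 1
  Position 1 '(': depth becomes 2
  Position 2 '(': depth becomes 3
  Position 3 '(': depth becomes 4
  Position 4 '(': depth becomes 5
  Position 5 ')': depth becomes 4
  Position 6 ')': depth becomes 3
  Position 7 ')': depth becomes 2
  Position 8 ')': depth becomes 1
  Position 9 ')': depth becomes 0
Maximum depth reached: 5

5


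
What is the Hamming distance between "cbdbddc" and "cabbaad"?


Comparing "cbdbddc" and "cabbaad" position by position:
  Position 0: 'c' vs 'c' => same
  Position 1: 'b' vs 'a' => differ
  Position 2: 'd' vs 'b' => differ
  Position 3: 'b' vs 'b' => same
  Position 4: 'd' vs 'a' => differ
  Position 5: 'd' vs 'a' => differ
  Position 6: 'c' vs 'd' => differ
Total differences (Hamming distance): 5

5


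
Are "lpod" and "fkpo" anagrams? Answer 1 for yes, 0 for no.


Strings: "lpod", "fkpo"
Sorted first:  dlop
Sorted second: fkop
Differ at position 0: 'd' vs 'f' => not anagrams

0


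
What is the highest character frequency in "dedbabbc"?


Input: dedbabbc
Character counts:
  'a': 1
  'b': 3
  'c': 1
  'd': 2
  'e': 1
Maximum frequency: 3

3


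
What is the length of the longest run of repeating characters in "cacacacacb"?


Input: "cacacacacb"
Scanning for longest run:
  Position 1 ('a'): new char, reset run to 1
  Position 2 ('c'): new char, reset run to 1
  Position 3 ('a'): new char, reset run to 1
  Position 4 ('c'): new char, reset run to 1
  Position 5 ('a'): new char, reset run to 1
  Position 6 ('c'): new char, reset run to 1
  Position 7 ('a'): new char, reset run to 1
  Position 8 ('c'): new char, reset run to 1
  Position 9 ('b'): new char, reset run to 1
Longest run: 'c' with length 1

1


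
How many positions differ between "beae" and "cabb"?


Comparing "beae" and "cabb" position by position:
  Position 0: 'b' vs 'c' => DIFFER
  Position 1: 'e' vs 'a' => DIFFER
  Position 2: 'a' vs 'b' => DIFFER
  Position 3: 'e' vs 'b' => DIFFER
Positions that differ: 4

4


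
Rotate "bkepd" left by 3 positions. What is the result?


Input: "bkepd", rotate left by 3
First 3 characters: "bke"
Remaining characters: "pd"
Concatenate remaining + first: "pd" + "bke" = "pdbke"

pdbke


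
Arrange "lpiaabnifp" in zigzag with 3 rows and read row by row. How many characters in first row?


Zigzag "lpiaabnifp" into 3 rows:
Placing characters:
  'l' => row 0
  'p' => row 1
  'i' => row 2
  'a' => row 1
  'a' => row 0
  'b' => row 1
  'n' => row 2
  'i' => row 1
  'f' => row 0
  'p' => row 1
Rows:
  Row 0: "laf"
  Row 1: "pabip"
  Row 2: "in"
First row length: 3

3


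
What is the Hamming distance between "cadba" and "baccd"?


Comparing "cadba" and "baccd" position by position:
  Position 0: 'c' vs 'b' => differ
  Position 1: 'a' vs 'a' => same
  Position 2: 'd' vs 'c' => differ
  Position 3: 'b' vs 'c' => differ
  Position 4: 'a' vs 'd' => differ
Total differences (Hamming distance): 4

4


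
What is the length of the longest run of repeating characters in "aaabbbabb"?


Input: "aaabbbabb"
Scanning for longest run:
  Position 1 ('a'): continues run of 'a', length=2
  Position 2 ('a'): continues run of 'a', length=3
  Position 3 ('b'): new char, reset run to 1
  Position 4 ('b'): continues run of 'b', length=2
  Position 5 ('b'): continues run of 'b', length=3
  Position 6 ('a'): new char, reset run to 1
  Position 7 ('b'): new char, reset run to 1
  Position 8 ('b'): continues run of 'b', length=2
Longest run: 'a' with length 3

3


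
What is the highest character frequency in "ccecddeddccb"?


Input: ccecddeddccb
Character counts:
  'b': 1
  'c': 5
  'd': 4
  'e': 2
Maximum frequency: 5

5


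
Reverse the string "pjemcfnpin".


Input: pjemcfnpin
Reading characters right to left:
  Position 9: 'n'
  Position 8: 'i'
  Position 7: 'p'
  Position 6: 'n'
  Position 5: 'f'
  Position 4: 'c'
  Position 3: 'm'
  Position 2: 'e'
  Position 1: 'j'
  Position 0: 'p'
Reversed: nipnfcmejp

nipnfcmejp


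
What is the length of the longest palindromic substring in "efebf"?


Input: "efebf"
Checking substrings for palindromes:
  [0:3] "efe" (len 3) => palindrome
Longest palindromic substring: "efe" with length 3

3


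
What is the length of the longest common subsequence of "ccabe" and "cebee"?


LCS of "ccabe" and "cebee"
DP table:
           c    e    b    e    e
      0    0    0    0    0    0
  c   0    1    1    1    1    1
  c   0    1    1    1    1    1
  a   0    1    1    1    1    1
  b   0    1    1    2    2    2
  e   0    1    2    2    3    3
LCS length = dp[5][5] = 3

3


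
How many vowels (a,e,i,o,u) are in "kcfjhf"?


Input: kcfjhf
Checking each character:
  'k' at position 0: consonant
  'c' at position 1: consonant
  'f' at position 2: consonant
  'j' at position 3: consonant
  'h' at position 4: consonant
  'f' at position 5: consonant
Total vowels: 0

0


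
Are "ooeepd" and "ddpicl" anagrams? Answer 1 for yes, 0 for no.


Strings: "ooeepd", "ddpicl"
Sorted first:  deeoop
Sorted second: cddilp
Differ at position 0: 'd' vs 'c' => not anagrams

0


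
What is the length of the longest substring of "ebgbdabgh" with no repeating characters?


Input: "ebgbdabgh"
Sliding window (track last position of each char):
  Position 0 ('e'): window [0,0] length 1 -- new best
  Position 1 ('b'): window [0,1] length 2 -- new best
  Position 2 ('g'): window [0,2] length 3 -- new best
  Position 3 ('b'): repeat (last at 1), move window start to 2
  Position 3 ('b'): window [2,3] length 2
  Position 4 ('d'): window [2,4] length 3
  Position 5 ('a'): window [2,5] length 4 -- new best
  Position 6 ('b'): repeat (last at 3), move window start to 4
  Position 6 ('b'): window [4,6] length 3
  Position 7 ('g'): window [4,7] length 4
  Position 8 ('h'): window [4,8] length 5 -- new best
Longest substring with no repeats: "dabgh" with length 5

5


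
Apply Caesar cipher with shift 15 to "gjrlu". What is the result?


Caesar cipher: shift "gjrlu" by 15
  'g' (pos 6) + 15 = pos 21 = 'v'
  'j' (pos 9) + 15 = pos 24 = 'y'
  'r' (pos 17) + 15 = pos 6 = 'g'
  'l' (pos 11) + 15 = pos 0 = 'a'
  'u' (pos 20) + 15 = pos 9 = 'j'
Result: vygaj

vygaj


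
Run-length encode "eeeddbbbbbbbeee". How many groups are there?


Input: eeeddbbbbbbbeee
Scanning for consecutive runs:
  Group 1: 'e' x 3 (positions 0-2)
  Group 2: 'd' x 2 (positions 3-4)
  Group 3: 'b' x 7 (positions 5-11)
  Group 4: 'e' x 3 (positions 12-14)
Total groups: 4

4


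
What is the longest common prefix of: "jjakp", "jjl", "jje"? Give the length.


Words: jjakp, jjl, jje
  Position 0: all 'j' => match
  Position 1: all 'j' => match
  Position 2: ('a', 'l', 'e') => mismatch, stop
LCP = "jj" (length 2)

2


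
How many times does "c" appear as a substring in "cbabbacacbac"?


Searching for "c" in "cbabbacacbac"
Scanning each position:
  Position 0: "c" => MATCH
  Position 1: "b" => no
  Position 2: "a" => no
  Position 3: "b" => no
  Position 4: "b" => no
  Position 5: "a" => no
  Position 6: "c" => MATCH
  Position 7: "a" => no
  Position 8: "c" => MATCH
  Position 9: "b" => no
  Position 10: "a" => no
  Position 11: "c" => MATCH
Total occurrences: 4

4


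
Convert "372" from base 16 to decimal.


Input: "372" in base 16
Positional expansion:
  Digit '3' (value 3) x 16^2 = 768
  Digit '7' (value 7) x 16^1 = 112
  Digit '2' (value 2) x 16^0 = 2
Sum = 882

882


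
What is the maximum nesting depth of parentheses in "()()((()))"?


Input: "()()((()))"
Tracking depth:
  Position 0 '(': depth becomes 1
  Position 1 ')': depth becomes 0
  Position 2 '(': depth becomes 1
  Position 3 ')': depth becomes 0
  Position 4 '(': depth becomes 1
  Position 5 '(': depth becomes 2
  Position 6 '(': depth becomes 3
  Position 7 ')': depth becomes 2
  Position 8 ')': depth becomes 1
  Position 9 ')': depth becomes 0
Maximum depth reached: 3

3


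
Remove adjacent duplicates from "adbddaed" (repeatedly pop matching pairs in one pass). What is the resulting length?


Input: adbddaed
Stack-based adjacent duplicate removal:
  Read 'a': push. Stack: a
  Read 'd': push. Stack: ad
  Read 'b': push. Stack: adb
  Read 'd': push. Stack: adbd
  Read 'd': matches stack top 'd' => pop. Stack: adb
  Read 'a': push. Stack: adba
  Read 'e': push. Stack: adbae
  Read 'd': push. Stack: adbaed
Final stack: "adbaed" (length 6)

6


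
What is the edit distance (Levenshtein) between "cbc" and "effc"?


Computing edit distance: "cbc" -> "effc"
DP table:
           e    f    f    c
      0    1    2    3    4
  c   1    1    2    3    3
  b   2    2    2    3    4
  c   3    3    3    3    3
Edit distance = dp[3][4] = 3

3


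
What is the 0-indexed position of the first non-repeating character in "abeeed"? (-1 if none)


Input: abeeed
Character frequencies:
  'a': 1
  'b': 1
  'd': 1
  'e': 3
Scanning left to right for freq == 1:
  Position 0 ('a'): unique! => answer = 0

0


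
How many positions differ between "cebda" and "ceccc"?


Comparing "cebda" and "ceccc" position by position:
  Position 0: 'c' vs 'c' => same
  Position 1: 'e' vs 'e' => same
  Position 2: 'b' vs 'c' => DIFFER
  Position 3: 'd' vs 'c' => DIFFER
  Position 4: 'a' vs 'c' => DIFFER
Positions that differ: 3

3


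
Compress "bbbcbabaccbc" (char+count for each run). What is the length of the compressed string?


Input: bbbcbabaccbc
Runs:
  'b' x 3 => "b3"
  'c' x 1 => "c1"
  'b' x 1 => "b1"
  'a' x 1 => "a1"
  'b' x 1 => "b1"
  'a' x 1 => "a1"
  'c' x 2 => "c2"
  'b' x 1 => "b1"
  'c' x 1 => "c1"
Compressed: "b3c1b1a1b1a1c2b1c1"
Compressed length: 18

18


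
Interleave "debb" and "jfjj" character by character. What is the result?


Interleaving "debb" and "jfjj":
  Position 0: 'd' from first, 'j' from second => "dj"
  Position 1: 'e' from first, 'f' from second => "ef"
  Position 2: 'b' from first, 'j' from second => "bj"
  Position 3: 'b' from first, 'j' from second => "bj"
Result: djefbjbj

djefbjbj
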